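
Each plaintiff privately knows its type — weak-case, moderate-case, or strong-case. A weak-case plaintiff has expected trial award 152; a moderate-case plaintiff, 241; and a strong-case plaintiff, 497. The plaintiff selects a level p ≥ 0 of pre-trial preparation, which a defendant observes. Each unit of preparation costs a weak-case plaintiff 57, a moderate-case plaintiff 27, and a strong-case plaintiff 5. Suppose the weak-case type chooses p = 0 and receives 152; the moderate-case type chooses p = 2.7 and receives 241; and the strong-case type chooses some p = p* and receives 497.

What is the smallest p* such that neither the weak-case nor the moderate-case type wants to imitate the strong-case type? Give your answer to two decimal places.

Moderate-case type (on-path payoff 241 − 27×2.7 = 168.1) won't mimic when 168.1 ≥ 497 − 27·p*, i.e. p* ≥ 12.18.
Weak-case type (on-path payoff 152) won't mimic when 152 ≥ 497 − 57·p*, i.e. p* ≥ 6.05.
Both must hold, so p* = max(6.05, 12.18) = 12.18. The moderate-case type's constraint binds.

12.18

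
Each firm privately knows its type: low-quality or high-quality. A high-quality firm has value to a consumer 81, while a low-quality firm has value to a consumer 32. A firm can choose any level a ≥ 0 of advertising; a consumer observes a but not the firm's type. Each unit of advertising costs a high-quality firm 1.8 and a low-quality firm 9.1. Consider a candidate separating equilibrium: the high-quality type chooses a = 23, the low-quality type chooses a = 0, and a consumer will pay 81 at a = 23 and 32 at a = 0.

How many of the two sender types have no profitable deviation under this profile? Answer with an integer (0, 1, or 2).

Low-quality type: stay at 0 → 32; mimic → 81 − 9.1 × 23 = -128.3. IC holds (32 ≥ -128.3).
High-quality type: signal → 81 − 1.8 × 23 = 39.6; deviate to 0 → 32. IC holds (39.6 ≥ 32).
2 of 2 constraints hold, so this is a separating equilibrium.

2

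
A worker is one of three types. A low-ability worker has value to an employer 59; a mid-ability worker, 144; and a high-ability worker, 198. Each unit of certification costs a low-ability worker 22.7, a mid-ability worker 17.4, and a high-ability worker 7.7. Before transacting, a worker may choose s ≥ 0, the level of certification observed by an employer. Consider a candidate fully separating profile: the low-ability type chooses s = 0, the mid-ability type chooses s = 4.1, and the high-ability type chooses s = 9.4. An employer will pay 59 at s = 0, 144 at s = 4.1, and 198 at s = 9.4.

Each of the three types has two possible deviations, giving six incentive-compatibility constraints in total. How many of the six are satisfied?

Mid-ability (own payoff 144 − 17.4×4.1 = 72.66): to s=0 gives 59 → no gain ✓; to s=9.4 gives 198 − 17.4×9.4 = 34.44 → no gain ✓.
Low-ability (own payoff 59): to s=4.1 gives 144 − 22.7×4.1 = 50.93 → no gain ✓; to s=9.4 gives 198 − 22.7×9.4 = -15.38 → no gain ✓.
High-ability (own payoff 198 − 7.7×9.4 = 125.62): to s=0 gives 59 → no gain ✓; to s=4.1 gives 144 − 7.7×4.1 = 112.43 → no gain ✓.
6 of the 6 constraints hold; this profile is a separating equilibrium.

6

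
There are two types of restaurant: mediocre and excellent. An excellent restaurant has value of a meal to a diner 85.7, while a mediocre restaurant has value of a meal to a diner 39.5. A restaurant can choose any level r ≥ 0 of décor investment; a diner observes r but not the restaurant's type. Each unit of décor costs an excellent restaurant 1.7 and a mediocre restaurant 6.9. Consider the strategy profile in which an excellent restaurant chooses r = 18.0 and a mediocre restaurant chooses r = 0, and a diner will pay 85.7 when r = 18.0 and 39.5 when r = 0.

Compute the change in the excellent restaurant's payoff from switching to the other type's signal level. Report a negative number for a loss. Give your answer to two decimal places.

-15.60

Playing r = 18.0 the excellent restaurant receives 85.7 − 1.7 × 18.0 = 55.1.
Deviating to r = 0 yields 39.5 instead.
Gain from deviating: 39.5 − 55.1 = -15.60.
The gain is negative, so the excellent type's incentive-compatibility constraint is satisfied.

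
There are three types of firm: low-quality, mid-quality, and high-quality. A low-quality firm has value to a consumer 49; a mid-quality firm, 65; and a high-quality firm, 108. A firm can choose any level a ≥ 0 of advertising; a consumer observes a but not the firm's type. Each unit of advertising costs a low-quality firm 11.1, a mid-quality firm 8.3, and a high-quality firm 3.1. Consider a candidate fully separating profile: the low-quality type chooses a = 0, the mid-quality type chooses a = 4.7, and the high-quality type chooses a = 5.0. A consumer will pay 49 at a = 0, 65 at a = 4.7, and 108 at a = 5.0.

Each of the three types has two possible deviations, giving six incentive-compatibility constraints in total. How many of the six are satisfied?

High-quality (own payoff 108 − 3.1×5.0 = 92.5): to a=0 gives 49 → no gain ✓; to a=4.7 gives 65 − 3.1×4.7 = 50.43 → no gain ✓.
Mid-quality (own payoff 65 − 8.3×4.7 = 25.99): to a=0 gives 49 → profitable ✗; to a=5.0 gives 108 − 8.3×5.0 = 66.5 → profitable ✗.
Low-quality (own payoff 49): to a=4.7 gives 65 − 11.1×4.7 = 12.83 → no gain ✓; to a=5.0 gives 108 − 11.1×5.0 = 52.5 → profitable ✗.
3 of the 6 constraints hold; not an equilibrium.

3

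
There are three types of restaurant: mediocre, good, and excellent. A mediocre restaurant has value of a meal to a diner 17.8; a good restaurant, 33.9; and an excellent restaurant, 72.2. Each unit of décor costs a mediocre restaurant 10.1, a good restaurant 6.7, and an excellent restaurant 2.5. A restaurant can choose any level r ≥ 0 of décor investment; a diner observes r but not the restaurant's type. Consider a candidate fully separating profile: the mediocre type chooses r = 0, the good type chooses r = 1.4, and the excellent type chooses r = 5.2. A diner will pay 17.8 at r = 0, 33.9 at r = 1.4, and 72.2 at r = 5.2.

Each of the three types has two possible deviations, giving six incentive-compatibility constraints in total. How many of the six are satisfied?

Mediocre (own payoff 17.8): to r=1.4 gives 33.9 − 10.1×1.4 = 19.76 → profitable ✗; to r=5.2 gives 72.2 − 10.1×5.2 = 19.68 → profitable ✗.
Good (own payoff 33.9 − 6.7×1.4 = 24.52): to r=0 gives 17.8 → no gain ✓; to r=5.2 gives 72.2 − 6.7×5.2 = 37.36 → profitable ✗.
Excellent (own payoff 72.2 − 2.5×5.2 = 59.2): to r=0 gives 17.8 → no gain ✓; to r=1.4 gives 33.9 − 2.5×1.4 = 30.4 → no gain ✓.
3 of the 6 constraints hold; not an equilibrium.

3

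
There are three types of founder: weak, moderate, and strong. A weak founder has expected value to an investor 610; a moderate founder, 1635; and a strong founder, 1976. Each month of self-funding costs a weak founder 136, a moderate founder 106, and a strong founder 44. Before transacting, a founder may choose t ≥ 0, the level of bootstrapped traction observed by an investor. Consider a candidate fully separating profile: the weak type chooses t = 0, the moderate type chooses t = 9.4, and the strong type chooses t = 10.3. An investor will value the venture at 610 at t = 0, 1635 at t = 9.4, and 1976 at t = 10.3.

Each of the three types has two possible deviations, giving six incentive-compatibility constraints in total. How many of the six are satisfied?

Strong (own payoff 1976 − 44×10.3 = 1522.8): to t=0 gives 610 → no gain ✓; to t=9.4 gives 1635 − 44×9.4 = 1221.4 → no gain ✓.
Weak (own payoff 610): to t=9.4 gives 1635 − 136×9.4 = 356.6 → no gain ✓; to t=10.3 gives 1976 − 136×10.3 = 575.2 → no gain ✓.
Moderate (own payoff 1635 − 106×9.4 = 638.6): to t=0 gives 610 → no gain ✓; to t=10.3 gives 1976 − 106×10.3 = 884.2 → profitable ✗.
5 of the 6 constraints hold; not an equilibrium.

5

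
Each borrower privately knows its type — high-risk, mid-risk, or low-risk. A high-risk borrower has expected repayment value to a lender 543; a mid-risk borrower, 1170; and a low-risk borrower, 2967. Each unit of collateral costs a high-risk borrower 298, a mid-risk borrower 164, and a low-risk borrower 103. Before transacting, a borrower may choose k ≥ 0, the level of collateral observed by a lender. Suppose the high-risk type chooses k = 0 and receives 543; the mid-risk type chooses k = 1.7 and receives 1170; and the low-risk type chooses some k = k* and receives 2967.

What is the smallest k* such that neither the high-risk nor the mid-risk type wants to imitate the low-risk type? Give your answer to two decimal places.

12.66

High-risk type (on-path payoff 543) won't mimic when 543 ≥ 2967 − 298·k*, i.e. k* ≥ 8.13.
Mid-risk type (on-path payoff 1170 − 164×1.7 = 891.2) won't mimic when 891.2 ≥ 2967 − 164·k*, i.e. k* ≥ 12.66.
Both must hold, so k* = max(8.13, 12.66) = 12.66. The mid-risk type's constraint binds.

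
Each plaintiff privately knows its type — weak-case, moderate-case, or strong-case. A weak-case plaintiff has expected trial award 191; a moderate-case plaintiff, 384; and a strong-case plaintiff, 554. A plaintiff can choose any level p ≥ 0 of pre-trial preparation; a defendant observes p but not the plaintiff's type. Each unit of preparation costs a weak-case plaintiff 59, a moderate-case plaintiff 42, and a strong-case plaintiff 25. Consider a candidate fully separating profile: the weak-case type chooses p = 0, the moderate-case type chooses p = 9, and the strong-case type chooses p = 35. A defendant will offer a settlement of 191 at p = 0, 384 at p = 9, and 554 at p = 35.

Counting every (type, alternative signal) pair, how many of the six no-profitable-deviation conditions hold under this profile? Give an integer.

Weak-case (own payoff 191): to p=9 gives 384 − 59×9 = -147 → no gain ✓; to p=35 gives 554 − 59×35 = -1511 → no gain ✓.
Strong-case (own payoff 554 − 25×35 = -321): to p=0 gives 191 → profitable ✗; to p=9 gives 384 − 25×9 = 159 → profitable ✗.
Moderate-case (own payoff 384 − 42×9 = 6): to p=0 gives 191 → profitable ✗; to p=35 gives 554 − 42×35 = -916 → no gain ✓.
3 of the 6 constraints hold; not an equilibrium.

3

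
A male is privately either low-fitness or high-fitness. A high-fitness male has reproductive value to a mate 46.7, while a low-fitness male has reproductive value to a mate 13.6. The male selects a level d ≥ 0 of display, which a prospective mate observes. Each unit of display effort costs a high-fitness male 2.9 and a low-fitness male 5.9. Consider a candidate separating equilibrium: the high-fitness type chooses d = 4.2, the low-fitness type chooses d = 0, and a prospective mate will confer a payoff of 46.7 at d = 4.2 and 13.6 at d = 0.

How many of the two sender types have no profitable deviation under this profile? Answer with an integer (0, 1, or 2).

High-fitness type: signal → 46.7 − 2.9 × 4.2 = 34.52; deviate to 0 → 13.6. IC holds (34.52 ≥ 13.6).
Low-fitness type: stay at 0 → 13.6; mimic → 46.7 − 5.9 × 4.2 = 21.92. IC fails (13.6 < 21.92).
1 of 2 constraints hold, so this profile is not an equilibrium.

1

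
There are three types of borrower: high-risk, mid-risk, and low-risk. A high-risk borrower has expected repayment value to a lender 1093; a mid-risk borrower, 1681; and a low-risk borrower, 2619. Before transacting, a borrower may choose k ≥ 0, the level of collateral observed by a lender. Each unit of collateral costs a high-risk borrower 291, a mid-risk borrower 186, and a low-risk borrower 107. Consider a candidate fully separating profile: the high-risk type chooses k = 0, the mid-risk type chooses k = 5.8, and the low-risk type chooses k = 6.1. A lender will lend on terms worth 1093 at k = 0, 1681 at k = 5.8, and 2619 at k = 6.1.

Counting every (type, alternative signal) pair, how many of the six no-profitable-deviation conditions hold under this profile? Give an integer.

Mid-risk (own payoff 1681 − 186×5.8 = 602.2): to k=0 gives 1093 → profitable ✗; to k=6.1 gives 2619 − 186×6.1 = 1484.4 → profitable ✗.
High-risk (own payoff 1093): to k=5.8 gives 1681 − 291×5.8 = -6.8 → no gain ✓; to k=6.1 gives 2619 − 291×6.1 = 843.9 → no gain ✓.
Low-risk (own payoff 2619 − 107×6.1 = 1966.3): to k=0 gives 1093 → no gain ✓; to k=5.8 gives 1681 − 107×5.8 = 1060.4 → no gain ✓.
4 of the 6 constraints hold; not an equilibrium.

4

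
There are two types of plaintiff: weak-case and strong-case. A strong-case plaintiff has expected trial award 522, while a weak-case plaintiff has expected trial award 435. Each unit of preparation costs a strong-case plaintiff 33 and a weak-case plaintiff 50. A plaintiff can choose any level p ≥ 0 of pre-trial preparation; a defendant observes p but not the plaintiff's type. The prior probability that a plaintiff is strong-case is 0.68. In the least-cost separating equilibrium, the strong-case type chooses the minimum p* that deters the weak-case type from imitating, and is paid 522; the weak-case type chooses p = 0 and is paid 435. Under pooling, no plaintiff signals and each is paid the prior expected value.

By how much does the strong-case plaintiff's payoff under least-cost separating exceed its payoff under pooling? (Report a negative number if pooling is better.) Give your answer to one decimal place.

-29.6

Least-cost separating signal: p* solves 435 = 522 − 50·p*, so p* = (522 − 435)/50 = 1.74.
Strong-case type's separating payoff: 522 − 33 × p* = 522 − 33 × (522 − 435)/50 = 522 − 2871/50 = 464.58.
Pooling payoff: 0.68 × 522 + 0.32 × 435 = 494.16.
Difference: 464.58 − 494.16 = -29.58, i.e. -29.6 to one decimal place.
The strong-case type would prefer the pooling outcome.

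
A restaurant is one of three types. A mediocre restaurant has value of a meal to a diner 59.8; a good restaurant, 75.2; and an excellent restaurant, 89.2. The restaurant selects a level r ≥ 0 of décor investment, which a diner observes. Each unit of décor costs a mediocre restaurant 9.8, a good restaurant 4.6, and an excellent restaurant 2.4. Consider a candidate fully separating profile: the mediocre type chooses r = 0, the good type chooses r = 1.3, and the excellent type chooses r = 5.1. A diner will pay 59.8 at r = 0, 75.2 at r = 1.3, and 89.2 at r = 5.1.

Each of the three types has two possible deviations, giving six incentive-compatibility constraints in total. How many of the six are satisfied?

5

Good (own payoff 75.2 − 4.6×1.3 = 69.22): to r=0 gives 59.8 → no gain ✓; to r=5.1 gives 89.2 − 4.6×5.1 = 65.74 → no gain ✓.
Excellent (own payoff 89.2 − 2.4×5.1 = 76.96): to r=0 gives 59.8 → no gain ✓; to r=1.3 gives 75.2 − 2.4×1.3 = 72.08 → no gain ✓.
Mediocre (own payoff 59.8): to r=1.3 gives 75.2 − 9.8×1.3 = 62.46 → profitable ✗; to r=5.1 gives 89.2 − 9.8×5.1 = 39.22 → no gain ✓.
5 of the 6 constraints hold; not an equilibrium.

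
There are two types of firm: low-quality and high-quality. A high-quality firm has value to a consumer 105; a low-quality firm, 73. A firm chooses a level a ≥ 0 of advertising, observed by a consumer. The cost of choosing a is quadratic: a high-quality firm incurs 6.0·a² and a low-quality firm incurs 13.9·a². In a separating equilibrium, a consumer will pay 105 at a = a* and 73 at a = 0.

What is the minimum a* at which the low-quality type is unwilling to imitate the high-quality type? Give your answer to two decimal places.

1.52

The low-quality type at a = 0 receives 73; imitating at a* yields 105 − 13.9·a*².
Indifference: 73 = 105 − 13.9·a*², so a*² = (105 − 73) / 13.9 ≈ 2.3022.
a* = √2.3022 ≈ 1.52.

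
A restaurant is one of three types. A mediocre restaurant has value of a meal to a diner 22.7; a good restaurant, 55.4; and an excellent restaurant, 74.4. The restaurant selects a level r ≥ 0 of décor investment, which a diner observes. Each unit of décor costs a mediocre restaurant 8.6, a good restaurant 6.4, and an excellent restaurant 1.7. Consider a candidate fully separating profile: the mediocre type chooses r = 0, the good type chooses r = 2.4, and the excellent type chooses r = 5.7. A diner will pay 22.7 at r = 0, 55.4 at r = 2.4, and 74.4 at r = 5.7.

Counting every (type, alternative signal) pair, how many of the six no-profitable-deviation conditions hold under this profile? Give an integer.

Good (own payoff 55.4 − 6.4×2.4 = 40.04): to r=0 gives 22.7 → no gain ✓; to r=5.7 gives 74.4 − 6.4×5.7 = 37.92 → no gain ✓.
Mediocre (own payoff 22.7): to r=2.4 gives 55.4 − 8.6×2.4 = 34.76 → profitable ✗; to r=5.7 gives 74.4 − 8.6×5.7 = 25.38 → profitable ✗.
Excellent (own payoff 74.4 − 1.7×5.7 = 64.71): to r=0 gives 22.7 → no gain ✓; to r=2.4 gives 55.4 − 1.7×2.4 = 51.32 → no gain ✓.
4 of the 6 constraints hold; not an equilibrium.

4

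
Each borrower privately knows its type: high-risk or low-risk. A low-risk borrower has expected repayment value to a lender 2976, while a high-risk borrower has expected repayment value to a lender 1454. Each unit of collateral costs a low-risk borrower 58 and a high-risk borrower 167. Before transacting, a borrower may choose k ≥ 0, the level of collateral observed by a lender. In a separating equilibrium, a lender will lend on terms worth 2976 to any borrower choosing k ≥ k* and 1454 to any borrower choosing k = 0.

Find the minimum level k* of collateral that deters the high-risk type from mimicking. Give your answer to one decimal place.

A high-risk borrower choosing k = 0 receives 1454.
Imitating at k* instead would pay 2976 at cost 167·k*, netting 2976 − 167·k*.
Indifference: 1454 = 2976 − 167·k*, so k* = (2976 − 1454) / 167 ≈ 9.1.
At k* the high-risk type's incentive constraint just binds; the low-risk type strictly prefers k* since its per-unit cost is lower.

9.1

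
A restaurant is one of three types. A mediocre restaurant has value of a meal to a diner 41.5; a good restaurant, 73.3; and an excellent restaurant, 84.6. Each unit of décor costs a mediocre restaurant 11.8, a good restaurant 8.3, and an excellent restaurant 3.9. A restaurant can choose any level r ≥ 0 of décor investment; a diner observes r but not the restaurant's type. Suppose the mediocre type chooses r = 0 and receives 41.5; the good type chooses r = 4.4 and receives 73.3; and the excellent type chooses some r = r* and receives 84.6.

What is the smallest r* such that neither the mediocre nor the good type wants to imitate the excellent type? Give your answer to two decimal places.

Mediocre type (on-path payoff 41.5) won't mimic when 41.5 ≥ 84.6 − 11.8·r*, i.e. r* ≥ 3.65.
Good type (on-path payoff 73.3 − 8.3×4.4 = 36.78) won't mimic when 36.78 ≥ 84.6 − 8.3·r*, i.e. r* ≥ 5.76.
Both must hold, so r* = max(3.65, 5.76) = 5.76. The good type's constraint binds.

5.76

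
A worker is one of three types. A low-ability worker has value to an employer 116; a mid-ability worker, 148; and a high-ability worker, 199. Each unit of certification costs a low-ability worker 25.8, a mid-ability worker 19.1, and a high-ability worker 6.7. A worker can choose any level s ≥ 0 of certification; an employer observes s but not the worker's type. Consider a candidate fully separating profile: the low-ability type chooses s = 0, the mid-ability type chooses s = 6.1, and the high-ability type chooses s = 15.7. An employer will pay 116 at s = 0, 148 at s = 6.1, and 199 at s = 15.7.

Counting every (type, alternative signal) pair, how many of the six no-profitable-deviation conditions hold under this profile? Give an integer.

3

Low-ability (own payoff 116): to s=6.1 gives 148 − 25.8×6.1 = -9.38 → no gain ✓; to s=15.7 gives 199 − 25.8×15.7 = -206.06 → no gain ✓.
High-ability (own payoff 199 − 6.7×15.7 = 93.81): to s=0 gives 116 → profitable ✗; to s=6.1 gives 148 − 6.7×6.1 = 107.13 → profitable ✗.
Mid-ability (own payoff 148 − 19.1×6.1 = 31.49): to s=0 gives 116 → profitable ✗; to s=15.7 gives 199 − 19.1×15.7 = -100.87 → no gain ✓.
3 of the 6 constraints hold; not an equilibrium.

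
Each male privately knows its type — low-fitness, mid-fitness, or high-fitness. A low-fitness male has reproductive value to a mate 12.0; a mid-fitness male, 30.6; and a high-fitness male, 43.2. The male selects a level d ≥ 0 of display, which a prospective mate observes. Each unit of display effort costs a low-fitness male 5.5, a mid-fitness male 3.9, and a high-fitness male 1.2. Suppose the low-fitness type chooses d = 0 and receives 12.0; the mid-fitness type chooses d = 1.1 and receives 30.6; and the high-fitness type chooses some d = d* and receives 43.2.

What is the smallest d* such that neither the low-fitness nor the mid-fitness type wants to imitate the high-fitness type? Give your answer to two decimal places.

Mid-fitness type (on-path payoff 30.6 − 3.9×1.1 = 26.31) won't mimic when 26.31 ≥ 43.2 − 3.9·d*, i.e. d* ≥ 4.33.
Low-fitness type (on-path payoff 12.0) won't mimic when 12.0 ≥ 43.2 − 5.5·d*, i.e. d* ≥ 5.67.
Both must hold, so d* = max(5.67, 4.33) = 5.67. The low-fitness type's constraint binds.

5.67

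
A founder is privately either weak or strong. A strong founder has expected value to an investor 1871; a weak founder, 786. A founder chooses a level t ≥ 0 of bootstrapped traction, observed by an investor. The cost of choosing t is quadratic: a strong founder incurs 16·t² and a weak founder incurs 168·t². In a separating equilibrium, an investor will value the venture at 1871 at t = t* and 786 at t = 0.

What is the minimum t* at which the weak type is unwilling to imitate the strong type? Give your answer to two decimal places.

2.54

The weak type at t = 0 receives 786; imitating at t* yields 1871 − 168·t*².
Indifference: 786 = 1871 − 168·t*², so t*² = (1871 − 786) / 168 ≈ 6.4583.
t* = √6.4583 ≈ 2.54.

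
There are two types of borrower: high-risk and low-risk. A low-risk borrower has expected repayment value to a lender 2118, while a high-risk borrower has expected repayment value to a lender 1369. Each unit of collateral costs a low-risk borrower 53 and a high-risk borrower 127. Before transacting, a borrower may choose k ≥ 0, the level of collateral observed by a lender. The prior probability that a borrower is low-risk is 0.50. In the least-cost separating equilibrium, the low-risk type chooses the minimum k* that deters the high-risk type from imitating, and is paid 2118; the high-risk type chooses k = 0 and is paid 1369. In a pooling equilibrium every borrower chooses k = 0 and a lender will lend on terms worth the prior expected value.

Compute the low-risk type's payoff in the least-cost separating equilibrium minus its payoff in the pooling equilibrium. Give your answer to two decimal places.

61.93

Least-cost separating signal: k* solves 1369 = 2118 − 127·k*, so k* = (2118 − 1369)/127 ≈ 5.8976.
Low-risk type's separating payoff: 2118 − 53 × k* = 2118 − 53 × (2118 − 1369)/127 = 2118 − 39697/127 ≈ 1805.4252.
Pooling payoff: 0.50 × 2118 + 0.50 × 1369 = 1743.5.
Difference: 1805.4252 − 1743.5 = 61.9252, i.e. 61.93 to two decimal places.
The low-risk type prefers to separate.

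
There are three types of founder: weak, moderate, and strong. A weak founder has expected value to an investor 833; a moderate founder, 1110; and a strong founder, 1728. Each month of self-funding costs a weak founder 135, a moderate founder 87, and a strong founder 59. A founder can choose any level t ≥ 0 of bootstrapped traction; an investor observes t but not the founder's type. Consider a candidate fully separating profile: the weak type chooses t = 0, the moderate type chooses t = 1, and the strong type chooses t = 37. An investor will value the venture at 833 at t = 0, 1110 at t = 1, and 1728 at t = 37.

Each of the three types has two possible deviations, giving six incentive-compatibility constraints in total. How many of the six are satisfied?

3

Moderate (own payoff 1110 − 87×1 = 1023): to t=0 gives 833 → no gain ✓; to t=37 gives 1728 − 87×37 = -1491 → no gain ✓.
Weak (own payoff 833): to t=1 gives 1110 − 135×1 = 975 → profitable ✗; to t=37 gives 1728 − 135×37 = -3267 → no gain ✓.
Strong (own payoff 1728 − 59×37 = -455): to t=0 gives 833 → profitable ✗; to t=1 gives 1110 − 59×1 = 1051 → profitable ✗.
3 of the 6 constraints hold; not an equilibrium.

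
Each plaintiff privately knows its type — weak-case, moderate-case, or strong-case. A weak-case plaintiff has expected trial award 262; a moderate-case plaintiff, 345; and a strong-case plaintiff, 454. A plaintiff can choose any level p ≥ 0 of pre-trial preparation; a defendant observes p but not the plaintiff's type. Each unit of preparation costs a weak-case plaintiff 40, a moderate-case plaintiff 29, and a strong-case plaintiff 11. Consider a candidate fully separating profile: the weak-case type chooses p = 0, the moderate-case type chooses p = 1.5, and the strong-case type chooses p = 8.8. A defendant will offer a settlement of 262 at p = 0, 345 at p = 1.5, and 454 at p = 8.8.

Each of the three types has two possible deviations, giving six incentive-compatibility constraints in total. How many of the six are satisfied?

5

Weak-case (own payoff 262): to p=1.5 gives 345 − 40×1.5 = 285 → profitable ✗; to p=8.8 gives 454 − 40×8.8 = 102 → no gain ✓.
Strong-case (own payoff 454 − 11×8.8 = 357.2): to p=0 gives 262 → no gain ✓; to p=1.5 gives 345 − 11×1.5 = 328.5 → no gain ✓.
Moderate-case (own payoff 345 − 29×1.5 = 301.5): to p=0 gives 262 → no gain ✓; to p=8.8 gives 454 − 29×8.8 = 198.8 → no gain ✓.
5 of the 6 constraints hold; not an equilibrium.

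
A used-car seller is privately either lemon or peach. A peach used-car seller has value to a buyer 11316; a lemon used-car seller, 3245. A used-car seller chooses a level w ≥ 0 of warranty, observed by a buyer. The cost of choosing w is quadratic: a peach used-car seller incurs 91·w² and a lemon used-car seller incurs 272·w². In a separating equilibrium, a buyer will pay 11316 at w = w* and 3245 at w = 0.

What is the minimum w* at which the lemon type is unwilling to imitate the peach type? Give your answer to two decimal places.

The lemon type at w = 0 receives 3245; imitating at w* yields 11316 − 272·w*².
Indifference: 3245 = 11316 − 272·w*², so w*² = (11316 − 3245) / 272 ≈ 29.6728.
w* = √29.6728 ≈ 5.45.

5.45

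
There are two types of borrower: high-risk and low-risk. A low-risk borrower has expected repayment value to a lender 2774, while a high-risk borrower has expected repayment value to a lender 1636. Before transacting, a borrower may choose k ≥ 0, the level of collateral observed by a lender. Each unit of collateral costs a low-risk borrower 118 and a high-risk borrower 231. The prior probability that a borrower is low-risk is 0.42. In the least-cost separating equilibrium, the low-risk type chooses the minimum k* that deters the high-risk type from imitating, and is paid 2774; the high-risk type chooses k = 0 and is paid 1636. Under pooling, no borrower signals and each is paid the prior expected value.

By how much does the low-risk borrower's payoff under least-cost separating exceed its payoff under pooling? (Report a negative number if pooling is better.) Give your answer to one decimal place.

78.7

Least-cost separating signal: k* solves 1636 = 2774 − 231·k*, so k* = (2774 − 1636)/231 ≈ 4.9264.
Low-risk type's separating payoff: 2774 − 118 × k* = 2774 − 118 × (2774 − 1636)/231 = 2774 − 134284/231 ≈ 2192.684.
Pooling payoff: 0.42 × 2774 + 0.58 × 1636 = 2113.96.
Difference: 2192.684 − 2113.96 = 78.724, i.e. 78.7 to one decimal place.
The low-risk type prefers to separate.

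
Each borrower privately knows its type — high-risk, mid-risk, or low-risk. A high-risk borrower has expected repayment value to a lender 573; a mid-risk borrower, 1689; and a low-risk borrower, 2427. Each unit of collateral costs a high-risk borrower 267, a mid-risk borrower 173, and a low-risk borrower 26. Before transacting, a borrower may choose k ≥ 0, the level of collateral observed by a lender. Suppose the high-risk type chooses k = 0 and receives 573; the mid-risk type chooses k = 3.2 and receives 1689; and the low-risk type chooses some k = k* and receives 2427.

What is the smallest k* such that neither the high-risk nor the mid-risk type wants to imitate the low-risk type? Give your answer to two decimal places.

Mid-risk type (on-path payoff 1689 − 173×3.2 = 1135.4) won't mimic when 1135.4 ≥ 2427 − 173·k*, i.e. k* ≥ 7.47.
High-risk type (on-path payoff 573) won't mimic when 573 ≥ 2427 − 267·k*, i.e. k* ≥ 6.94.
Both must hold, so k* = max(6.94, 7.47) = 7.47. The mid-risk type's constraint binds.

7.47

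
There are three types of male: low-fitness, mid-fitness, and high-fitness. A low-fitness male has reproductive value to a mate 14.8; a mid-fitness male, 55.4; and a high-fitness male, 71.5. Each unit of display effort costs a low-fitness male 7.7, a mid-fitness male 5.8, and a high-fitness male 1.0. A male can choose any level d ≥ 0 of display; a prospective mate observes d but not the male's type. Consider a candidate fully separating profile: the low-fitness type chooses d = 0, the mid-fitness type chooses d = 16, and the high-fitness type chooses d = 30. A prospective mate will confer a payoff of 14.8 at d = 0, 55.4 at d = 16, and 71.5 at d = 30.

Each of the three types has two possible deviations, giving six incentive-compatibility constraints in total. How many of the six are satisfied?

Mid-fitness (own payoff 55.4 − 5.8×16 = -37.4): to d=0 gives 14.8 → profitable ✗; to d=30 gives 71.5 − 5.8×30 = -102.5 → no gain ✓.
Low-fitness (own payoff 14.8): to d=16 gives 55.4 − 7.7×16 = -67.8 → no gain ✓; to d=30 gives 71.5 − 7.7×30 = -159.5 → no gain ✓.
High-fitness (own payoff 71.5 − 1.0×30 = 41.5): to d=0 gives 14.8 → no gain ✓; to d=16 gives 55.4 − 1.0×16 = 39.4 → no gain ✓.
5 of the 6 constraints hold; not an equilibrium.

5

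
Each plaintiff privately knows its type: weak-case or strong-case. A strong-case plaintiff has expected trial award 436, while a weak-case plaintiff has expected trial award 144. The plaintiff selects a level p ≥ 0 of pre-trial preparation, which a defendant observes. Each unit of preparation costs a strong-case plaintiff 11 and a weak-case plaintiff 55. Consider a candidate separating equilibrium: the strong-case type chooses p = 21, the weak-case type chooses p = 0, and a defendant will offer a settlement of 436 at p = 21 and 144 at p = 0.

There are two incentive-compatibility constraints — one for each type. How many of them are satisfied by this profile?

Weak-case type: stay at 0 → 144; mimic → 436 − 55 × 21 = -719. IC holds (144 ≥ -719).
Strong-case type: signal → 436 − 11 × 21 = 205; deviate to 0 → 144. IC holds (205 ≥ 144).
2 of 2 constraints hold, so this is a separating equilibrium.

2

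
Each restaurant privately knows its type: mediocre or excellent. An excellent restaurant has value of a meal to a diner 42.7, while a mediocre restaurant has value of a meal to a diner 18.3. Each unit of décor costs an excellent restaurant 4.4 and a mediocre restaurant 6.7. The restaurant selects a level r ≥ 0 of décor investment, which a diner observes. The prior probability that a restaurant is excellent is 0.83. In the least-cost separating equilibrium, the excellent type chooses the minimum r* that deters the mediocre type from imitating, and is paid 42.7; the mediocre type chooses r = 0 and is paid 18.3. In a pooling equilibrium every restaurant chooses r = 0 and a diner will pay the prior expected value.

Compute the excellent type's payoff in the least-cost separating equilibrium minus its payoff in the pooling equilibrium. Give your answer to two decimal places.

Least-cost separating signal: r* solves 18.3 = 42.7 − 6.7·r*, so r* = (42.7 − 18.3)/6.7 ≈ 3.6418.
Excellent type's separating payoff: 42.7 − 4.4 × r* = 42.7 − 4.4 × (42.7 − 18.3)/6.7 = 42.7 − 107.36/6.7 ≈ 26.6761.
Pooling payoff: 0.83 × 42.7 + 0.17 × 18.3 = 38.552.
Difference: 26.6761 − 38.552 = -11.8759, i.e. -11.88 to two decimal places.
The excellent type would prefer the pooling outcome.

-11.88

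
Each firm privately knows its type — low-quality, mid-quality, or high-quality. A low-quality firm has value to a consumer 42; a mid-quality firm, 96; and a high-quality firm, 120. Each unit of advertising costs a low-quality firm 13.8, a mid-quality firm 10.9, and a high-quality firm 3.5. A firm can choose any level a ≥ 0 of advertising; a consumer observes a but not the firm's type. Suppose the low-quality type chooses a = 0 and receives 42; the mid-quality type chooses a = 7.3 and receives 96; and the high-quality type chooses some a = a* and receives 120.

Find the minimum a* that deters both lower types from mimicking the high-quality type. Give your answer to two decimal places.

Low-quality type (on-path payoff 42) won't mimic when 42 ≥ 120 − 13.8·a*, i.e. a* ≥ 5.65.
Mid-quality type (on-path payoff 96 − 10.9×7.3 = 16.43) won't mimic when 16.43 ≥ 120 − 10.9·a*, i.e. a* ≥ 9.50.
Both must hold, so a* = max(5.65, 9.50) = 9.50. The mid-quality type's constraint binds.

9.50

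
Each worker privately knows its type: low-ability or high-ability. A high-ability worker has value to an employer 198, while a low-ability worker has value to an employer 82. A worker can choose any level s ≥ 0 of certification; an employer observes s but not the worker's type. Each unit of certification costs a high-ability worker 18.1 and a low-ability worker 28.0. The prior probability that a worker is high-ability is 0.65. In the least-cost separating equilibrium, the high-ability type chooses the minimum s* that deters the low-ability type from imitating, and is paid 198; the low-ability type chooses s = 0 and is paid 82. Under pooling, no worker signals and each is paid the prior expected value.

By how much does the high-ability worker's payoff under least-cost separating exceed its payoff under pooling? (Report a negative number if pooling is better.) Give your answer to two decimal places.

Least-cost separating signal: s* solves 82 = 198 − 28.0·s*, so s* = (198 − 82)/28.0 ≈ 4.1429.
High-ability type's separating payoff: 198 − 18.1 × s* = 198 − 18.1 × (198 − 82)/28.0 = 198 − 2099.6/28.0 ≈ 123.0143.
Pooling payoff: 0.65 × 198 + 0.35 × 82 = 157.4.
Difference: 123.0143 − 157.4 = -34.3857, i.e. -34.39 to two decimal places.
The high-ability type would prefer the pooling outcome.

-34.39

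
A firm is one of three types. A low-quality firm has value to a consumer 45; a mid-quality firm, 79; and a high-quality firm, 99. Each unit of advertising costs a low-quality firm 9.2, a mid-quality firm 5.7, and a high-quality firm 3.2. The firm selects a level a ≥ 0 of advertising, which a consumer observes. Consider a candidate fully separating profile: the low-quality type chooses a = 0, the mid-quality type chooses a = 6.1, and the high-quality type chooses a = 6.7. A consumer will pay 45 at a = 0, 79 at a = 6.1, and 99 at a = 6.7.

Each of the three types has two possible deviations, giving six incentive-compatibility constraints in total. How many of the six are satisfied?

4

Mid-quality (own payoff 79 − 5.7×6.1 = 44.23): to a=0 gives 45 → profitable ✗; to a=6.7 gives 99 − 5.7×6.7 = 60.81 → profitable ✗.
Low-quality (own payoff 45): to a=6.1 gives 79 − 9.2×6.1 = 22.88 → no gain ✓; to a=6.7 gives 99 − 9.2×6.7 = 37.36 → no gain ✓.
High-quality (own payoff 99 − 3.2×6.7 = 77.56): to a=0 gives 45 → no gain ✓; to a=6.1 gives 79 − 3.2×6.1 = 59.48 → no gain ✓.
4 of the 6 constraints hold; not an equilibrium.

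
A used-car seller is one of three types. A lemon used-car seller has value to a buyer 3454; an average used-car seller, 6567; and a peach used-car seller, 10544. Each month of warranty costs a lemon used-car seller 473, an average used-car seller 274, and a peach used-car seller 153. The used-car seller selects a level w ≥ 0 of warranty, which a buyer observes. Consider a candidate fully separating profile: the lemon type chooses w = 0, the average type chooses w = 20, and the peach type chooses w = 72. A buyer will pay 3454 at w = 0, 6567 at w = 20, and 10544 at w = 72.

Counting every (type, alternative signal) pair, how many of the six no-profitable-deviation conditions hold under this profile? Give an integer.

3

Lemon (own payoff 3454): to w=20 gives 6567 − 473×20 = -2893 → no gain ✓; to w=72 gives 10544 − 473×72 = -23512 → no gain ✓.
Peach (own payoff 10544 − 153×72 = -472): to w=0 gives 3454 → profitable ✗; to w=20 gives 6567 − 153×20 = 3507 → profitable ✗.
Average (own payoff 6567 − 274×20 = 1087): to w=0 gives 3454 → profitable ✗; to w=72 gives 10544 − 274×72 = -9184 → no gain ✓.
3 of the 6 constraints hold; not an equilibrium.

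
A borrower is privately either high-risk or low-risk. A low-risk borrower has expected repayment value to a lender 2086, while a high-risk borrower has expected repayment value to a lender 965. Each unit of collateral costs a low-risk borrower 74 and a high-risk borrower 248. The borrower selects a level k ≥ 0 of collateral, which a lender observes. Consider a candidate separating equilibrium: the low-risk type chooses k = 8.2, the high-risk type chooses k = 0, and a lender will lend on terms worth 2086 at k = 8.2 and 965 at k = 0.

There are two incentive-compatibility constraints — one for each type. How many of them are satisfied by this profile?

Low-risk type: signal → 2086 − 74 × 8.2 = 1479.2; deviate to 0 → 965. IC holds (1479.2 ≥ 965).
High-risk type: stay at 0 → 965; mimic → 2086 − 248 × 8.2 = 52.4. IC holds (965 ≥ 52.4).
2 of 2 constraints hold, so this is a separating equilibrium.

2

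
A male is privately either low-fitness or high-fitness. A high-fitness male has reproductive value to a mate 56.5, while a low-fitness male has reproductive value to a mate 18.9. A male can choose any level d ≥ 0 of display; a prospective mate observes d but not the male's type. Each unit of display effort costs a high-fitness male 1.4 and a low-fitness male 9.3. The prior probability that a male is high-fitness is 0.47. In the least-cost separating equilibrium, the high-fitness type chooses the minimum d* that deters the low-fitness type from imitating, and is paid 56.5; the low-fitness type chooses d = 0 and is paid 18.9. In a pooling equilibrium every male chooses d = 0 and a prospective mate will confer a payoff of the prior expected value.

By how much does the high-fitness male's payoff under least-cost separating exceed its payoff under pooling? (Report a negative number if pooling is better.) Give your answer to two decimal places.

14.27

Least-cost separating signal: d* solves 18.9 = 56.5 − 9.3·d*, so d* = (56.5 − 18.9)/9.3 ≈ 4.0430.
High-fitness type's separating payoff: 56.5 − 1.4 × d* = 56.5 − 1.4 × (56.5 − 18.9)/9.3 = 56.5 − 52.64/9.3 ≈ 50.8398.
Pooling payoff: 0.47 × 56.5 + 0.53 × 18.9 = 36.572.
Difference: 50.8398 − 36.572 = 14.2678, i.e. 14.27 to two decimal places.
The high-fitness type prefers to separate.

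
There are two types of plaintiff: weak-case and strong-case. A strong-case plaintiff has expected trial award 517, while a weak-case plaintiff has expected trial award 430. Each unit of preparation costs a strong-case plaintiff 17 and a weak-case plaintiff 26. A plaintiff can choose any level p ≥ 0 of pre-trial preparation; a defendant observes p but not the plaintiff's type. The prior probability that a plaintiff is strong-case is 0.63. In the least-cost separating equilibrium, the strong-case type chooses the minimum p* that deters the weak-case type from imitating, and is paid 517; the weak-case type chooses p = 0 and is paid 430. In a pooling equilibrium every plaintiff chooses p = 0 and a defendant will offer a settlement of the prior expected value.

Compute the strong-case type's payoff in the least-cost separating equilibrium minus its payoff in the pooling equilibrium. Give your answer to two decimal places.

-24.69

Least-cost separating signal: p* solves 430 = 517 − 26·p*, so p* = (517 − 430)/26 ≈ 3.3462.
Strong-case type's separating payoff: 517 − 17 × p* = 517 − 17 × (517 − 430)/26 = 517 − 1479/26 ≈ 460.1154.
Pooling payoff: 0.63 × 517 + 0.37 × 430 = 484.81.
Difference: 460.1154 − 484.81 = -24.6946, i.e. -24.69 to two decimal places.
The strong-case type would prefer the pooling outcome.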